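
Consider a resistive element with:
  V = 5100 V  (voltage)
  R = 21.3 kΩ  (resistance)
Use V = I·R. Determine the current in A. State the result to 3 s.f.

Solving V = I·R for I: I = V/R.
V = 5100 V; R = 21.3 kΩ = 21300 Ω.
I = 0.2394 A

0.239 A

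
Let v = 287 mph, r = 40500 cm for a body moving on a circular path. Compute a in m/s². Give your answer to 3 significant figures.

40.6 m/s²

Directly: a = v²/r.
v = 287 mph = 128.3 m/s; r = 40500 cm = 405.0 m.
a = 40.64 m/s²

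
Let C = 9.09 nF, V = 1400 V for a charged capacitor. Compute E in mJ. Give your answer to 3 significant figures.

8.91 mJ

E is given directly by: E = ½CV².
C = 9.09 nF = 9.090×10^-9 F; V = 1400 V.
E = 0.008908 J
0.008908 J × (1 mJ / 0.001000 J) = 8.908 mJ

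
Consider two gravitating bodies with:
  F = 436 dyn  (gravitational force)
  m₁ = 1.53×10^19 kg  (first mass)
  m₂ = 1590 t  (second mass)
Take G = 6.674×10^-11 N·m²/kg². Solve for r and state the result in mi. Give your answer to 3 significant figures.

From Newton's law of gravitation: r = √(G·m₁m₂/F).
F = 436 dyn = 0.004360 N; m₁ = 1.53×10^19 kg; m₂ = 1590 t = 1.590×10^6 kg; G = 6.674×10^-11 N·m²/kg².
r = 6.102×10^8 m
6.102×10^8 m × (1 mi / 1609 m) = 3.792×10^5 mi

3.79×10^5 mi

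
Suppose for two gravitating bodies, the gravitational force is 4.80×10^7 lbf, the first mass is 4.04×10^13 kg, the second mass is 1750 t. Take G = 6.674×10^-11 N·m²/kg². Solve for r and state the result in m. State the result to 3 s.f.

From Newton's law of gravitation: r = √(G·m₁m₂/F).
F = 4.80×10^7 lbf = 2.135×10^8 N; m₁ = 4.04×10^13 kg; m₂ = 1750 t = 1.750×10^6 kg; G = 6.674×10^-11 N·m²/kg².
r = 4.701 m

4.70 m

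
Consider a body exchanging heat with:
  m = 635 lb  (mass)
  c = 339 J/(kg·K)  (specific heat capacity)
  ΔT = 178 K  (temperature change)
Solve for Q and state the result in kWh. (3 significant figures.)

Directly: Q = mcΔT.
m = 635 lb = 288.0 kg; c = 339 J/(kg·K); ΔT = 178 K.
Q = 1.738×10^7 J
1.738×10^7 J × (1 kWh / 3.600×10^6 J) = 4.828 kWh

4.83 kWh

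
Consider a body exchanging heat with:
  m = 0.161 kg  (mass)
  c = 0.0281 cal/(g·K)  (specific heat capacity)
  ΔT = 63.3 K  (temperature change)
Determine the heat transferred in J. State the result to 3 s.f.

1200 J

Q is given directly by: Q = mcΔT.
m = 0.161 kg; c = 0.0281 cal/(g·K) = 117.6 J/(kg·K); ΔT = 63.3 K.
Q = 1198 J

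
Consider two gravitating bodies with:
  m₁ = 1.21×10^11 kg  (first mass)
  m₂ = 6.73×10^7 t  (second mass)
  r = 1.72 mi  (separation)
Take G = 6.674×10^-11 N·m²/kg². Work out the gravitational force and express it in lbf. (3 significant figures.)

15900 lbf

F is given directly by: F = Gm₁m₂/r².
m₁ = 1.21×10^11 kg; m₂ = 6.73×10^7 t = 6.730×10^10 kg; r = 1.72 mi = 2768 m; G = 6.674×10^-11 N·m²/kg².
F = 70930 N
70930 N × (1 lbf / 4.448 N) = 15946 lbf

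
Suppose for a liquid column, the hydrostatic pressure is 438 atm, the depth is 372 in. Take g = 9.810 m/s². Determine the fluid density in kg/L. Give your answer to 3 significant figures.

Rearranging: ρ = P/(g·h).
P = 438 atm = 4.438×10^7 Pa; h = 372 in = 9.449 m; g = 9.810 m/s².
ρ = 4.788×10^5 kg/m³
4.788×10^5 kg/m³ × (1 kg/L / 1000 kg/m³) = 478.8 kg/L

479 kg/L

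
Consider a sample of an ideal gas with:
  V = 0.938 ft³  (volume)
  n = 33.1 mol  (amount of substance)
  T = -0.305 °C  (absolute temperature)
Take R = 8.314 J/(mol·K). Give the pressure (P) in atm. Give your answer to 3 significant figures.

Directly: P = nRT/V.
V = 0.938 ft³ = 0.02656 m³; n = 33.1 mol; T = -0.305 °C = 272.8 K; R = 8.314 J/(mol·K).
P = 2.827×10^6 Pa
2.827×10^6 Pa × (1 atm / 1.013×10^5 Pa) = 27.90 atm

27.9 atm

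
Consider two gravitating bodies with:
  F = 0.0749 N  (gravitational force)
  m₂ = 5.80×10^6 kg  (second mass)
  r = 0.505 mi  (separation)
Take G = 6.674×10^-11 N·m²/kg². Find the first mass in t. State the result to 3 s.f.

1.28×10^5 t

From Newton's law of gravitation: m₁ = F·r²/(G·m₂).
F = 0.0749 N; m₂ = 5.80×10^6 kg; r = 0.505 mi = 812.7 m; G = 6.674×10^-11 N·m²/kg².
m₁ = 1.278×10^8 kg
1.278×10^8 kg × (1 t / 1000 kg) = 1.278×10^5 t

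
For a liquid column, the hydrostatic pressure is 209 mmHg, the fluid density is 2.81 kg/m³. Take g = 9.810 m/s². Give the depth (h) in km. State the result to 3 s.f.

Rearranging: h = P/(ρ·g).
P = 209 mmHg = 27864 Pa; ρ = 2.81 kg/m³; g = 9.810 m/s².
h = 1011 m
1011 m × (1 km / 1000 m) = 1.011 km

1.01 km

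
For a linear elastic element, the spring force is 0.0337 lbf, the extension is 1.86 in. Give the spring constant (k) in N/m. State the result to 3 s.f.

3.17 N/m

From Hooke's law: k = F/x.
F = 0.0337 lbf = 0.1499 N; x = 1.86 in = 0.04724 m.
k = 3.173 N/m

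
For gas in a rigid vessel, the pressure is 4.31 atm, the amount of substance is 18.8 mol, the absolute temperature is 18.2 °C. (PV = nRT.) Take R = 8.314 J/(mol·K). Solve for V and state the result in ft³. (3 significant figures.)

From the ideal-gas law: V = nRT/P.
P = 4.31 atm = 4.367×10^5 Pa; n = 18.8 mol; T = 18.2 °C = 291.3 K; R = 8.314 J/(mol·K).
V = 0.1043 m³
0.1043 m³ × (1 ft³ / 0.02832 m³) = 3.683 ft³

3.68 ft³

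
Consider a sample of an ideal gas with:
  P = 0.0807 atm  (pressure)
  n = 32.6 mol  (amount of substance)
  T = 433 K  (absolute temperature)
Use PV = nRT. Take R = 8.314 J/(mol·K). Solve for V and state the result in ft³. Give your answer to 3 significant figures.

Rearranging: V = nRT/P.
P = 0.0807 atm = 8177 Pa; n = 32.6 mol; T = 433 K; R = 8.314 J/(mol·K).
V = 14.35 m³
14.35 m³ × (1 ft³ / 0.02832 m³) = 506.9 ft³

507 ft³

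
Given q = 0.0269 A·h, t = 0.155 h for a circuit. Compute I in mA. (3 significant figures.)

Solving q = I·t for I: I = q/t.
q = 0.0269 A·h = 96.84 C; t = 0.155 h = 558.0 s.
I = 0.1735 A
0.1735 A × (1 mA / 0.001000 A) = 173.5 mA

174 mA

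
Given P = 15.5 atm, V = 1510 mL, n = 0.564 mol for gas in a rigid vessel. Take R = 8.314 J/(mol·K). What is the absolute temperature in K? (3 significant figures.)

506 K

Solving PV = nRT for T: T = PV/(nR).
P = 15.5 atm = 1.571×10^6 Pa; V = 1510 mL = 0.001510 m³; n = 0.564 mol; R = 8.314 J/(mol·K).
T = 505.8 K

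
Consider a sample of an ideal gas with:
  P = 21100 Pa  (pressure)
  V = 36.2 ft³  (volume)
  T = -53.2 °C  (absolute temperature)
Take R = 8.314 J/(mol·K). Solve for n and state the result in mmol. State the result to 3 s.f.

11800 mmol

From the ideal-gas law: n = PV/(RT).
P = 21100 Pa; V = 36.2 ft³ = 1.025 m³; T = -53.2 °C = 219.9 K; R = 8.314 J/(mol·K).
n = 11.83 mol
11.83 mol × (1 mmol / 0.001000 mol) = 11828 mmol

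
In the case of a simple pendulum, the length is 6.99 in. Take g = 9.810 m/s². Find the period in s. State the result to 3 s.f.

Directly: T = 2π√(L/g).
L = 6.99 in = 0.1775 m; g = 9.810 m/s².
T = 0.8453 s

0.845 s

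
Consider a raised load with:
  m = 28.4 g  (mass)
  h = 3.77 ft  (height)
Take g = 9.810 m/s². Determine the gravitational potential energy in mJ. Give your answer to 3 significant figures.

320 mJ

PE is given directly by: PE = mgh.
m = 28.4 g = 0.02840 kg; h = 3.77 ft = 1.149 m; g = 9.810 m/s².
PE = 0.3201 J
0.3201 J × (1 mJ / 0.001000 J) = 320.1 mJ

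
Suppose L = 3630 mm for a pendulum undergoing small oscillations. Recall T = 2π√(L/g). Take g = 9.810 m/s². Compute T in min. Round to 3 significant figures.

Directly: T = 2π√(L/g).
L = 3630 mm = 3.630 m; g = 9.810 m/s².
T = 3.822 s
3.822 s × (1 min / 60.00 s) = 0.06370 min

0.0637 min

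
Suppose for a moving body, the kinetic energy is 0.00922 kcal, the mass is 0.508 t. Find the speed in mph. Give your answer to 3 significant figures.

0.872 mph

Rearranging: v = √(2·KE/m).
KE = 0.00922 kcal = 38.58 J; m = 0.508 t = 508.0 kg.
v = 0.3897 m/s
0.3897 m/s × (1 mph / 0.4470 m/s) = 0.8718 mph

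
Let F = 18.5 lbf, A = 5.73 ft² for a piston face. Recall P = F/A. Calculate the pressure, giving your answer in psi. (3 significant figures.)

0.0224 psi

P is given directly by: P = F/A.
F = 18.5 lbf = 82.29 N; A = 5.73 ft² = 0.5323 m².
P = 154.6 Pa
154.6 Pa × (1 psi / 6895 Pa) = 0.02242 psi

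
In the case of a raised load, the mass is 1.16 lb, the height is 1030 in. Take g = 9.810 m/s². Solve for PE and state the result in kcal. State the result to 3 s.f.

Directly: PE = mgh.
m = 1.16 lb = 0.5262 kg; h = 1030 in = 26.16 m; g = 9.810 m/s².
PE = 135.0 J
135.0 J × (1 kcal / 4184 J) = 0.03228 kcal

0.0323 kcal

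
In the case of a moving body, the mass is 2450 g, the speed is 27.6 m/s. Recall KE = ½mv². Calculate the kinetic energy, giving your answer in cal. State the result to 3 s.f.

Directly: KE = ½mv².
m = 2450 g = 2.450 kg; v = 27.6 m/s.
KE = 933.2 J
933.2 J × (1 cal / 4.184 J) = 223.0 cal

223 cal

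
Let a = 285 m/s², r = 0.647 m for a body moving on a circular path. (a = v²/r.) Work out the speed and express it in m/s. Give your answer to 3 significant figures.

Solving a = v²/r for v: v = √(a·r).
a = 285 m/s²; r = 0.647 m.
v = 13.58 m/s

13.6 m/s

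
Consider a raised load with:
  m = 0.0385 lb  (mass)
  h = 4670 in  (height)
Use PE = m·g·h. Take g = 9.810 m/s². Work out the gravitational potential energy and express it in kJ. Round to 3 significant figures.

Directly: PE = mgh.
m = 0.0385 lb = 0.01746 kg; h = 4670 in = 118.6 m; g = 9.810 m/s².
PE = 20.32 J
20.32 J × (1 kJ / 1000 J) = 0.02032 kJ

0.0203 kJ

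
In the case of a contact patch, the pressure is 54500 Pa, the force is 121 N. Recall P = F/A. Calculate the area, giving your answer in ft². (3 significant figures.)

Solving P = F/A for A: A = F/P.
P = 54500 Pa; F = 121 N.
A = 0.002220 m²
0.002220 m² × (1 ft² / 0.09290 m²) = 0.02390 ft²

0.0239 ft²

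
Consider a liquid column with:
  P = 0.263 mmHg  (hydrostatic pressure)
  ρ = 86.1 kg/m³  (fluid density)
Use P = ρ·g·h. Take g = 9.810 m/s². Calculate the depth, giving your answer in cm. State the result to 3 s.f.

Rearranging: h = P/(ρ·g).
P = 0.263 mmHg = 35.06 Pa; ρ = 86.1 kg/m³; g = 9.810 m/s².
h = 0.04151 m
0.04151 m × (1 cm / 0.01000 m) = 4.151 cm

4.15 cm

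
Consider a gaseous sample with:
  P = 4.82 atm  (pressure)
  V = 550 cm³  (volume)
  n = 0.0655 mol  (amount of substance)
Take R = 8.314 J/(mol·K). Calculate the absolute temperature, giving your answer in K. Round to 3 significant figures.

From the ideal-gas law: T = PV/(nR).
P = 4.82 atm = 4.884×10^5 Pa; V = 550 cm³ = 5.500×10^-4 m³; n = 0.0655 mol; R = 8.314 J/(mol·K).
T = 493.3 K

493 K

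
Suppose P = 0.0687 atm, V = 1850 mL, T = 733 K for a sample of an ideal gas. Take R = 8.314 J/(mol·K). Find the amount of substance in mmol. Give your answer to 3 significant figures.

2.11 mmol

From the ideal-gas law: n = PV/(RT).
P = 0.0687 atm = 6961 Pa; V = 1850 mL = 0.001850 m³; T = 733 K; R = 8.314 J/(mol·K).
n = 0.002113 mol
0.002113 mol × (1 mmol / 0.001000 mol) = 2.113 mmol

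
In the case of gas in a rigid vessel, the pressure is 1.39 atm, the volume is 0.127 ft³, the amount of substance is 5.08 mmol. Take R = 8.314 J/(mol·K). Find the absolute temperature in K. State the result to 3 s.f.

Rearranging: T = PV/(nR).
P = 1.39 atm = 1.408×10^5 Pa; V = 0.127 ft³ = 0.003596 m³; n = 5.08 mmol = 0.005080 mol; R = 8.314 J/(mol·K).
T = 11992 K

12000 K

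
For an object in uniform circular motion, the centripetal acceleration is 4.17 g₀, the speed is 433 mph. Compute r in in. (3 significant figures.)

36100 in

Rearranging a = v²/r for r: r = v²/a.
a = 4.17 g₀ = 40.89 m/s²; v = 433 mph = 193.6 m/s.
r = 916.2 m
916.2 m × (1 in / 0.02540 m) = 36073 in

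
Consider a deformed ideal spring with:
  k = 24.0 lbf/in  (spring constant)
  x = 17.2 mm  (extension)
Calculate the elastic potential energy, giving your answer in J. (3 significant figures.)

0.622 J

U is given directly by: U = ½kx².
k = 24.0 lbf/in = 4203 N/m; x = 17.2 mm = 0.01720 m.
U = 0.6217 J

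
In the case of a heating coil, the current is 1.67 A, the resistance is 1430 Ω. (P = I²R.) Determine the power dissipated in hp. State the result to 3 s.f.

P is given directly by: P = I²R.
I = 1.67 A; R = 1430 Ω.
P = 3988 W
3988 W × (1 hp / 745.7 W) = 5.348 hp

5.35 hp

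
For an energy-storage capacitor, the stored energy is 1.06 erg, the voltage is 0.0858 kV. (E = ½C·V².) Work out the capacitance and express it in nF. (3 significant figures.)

0.0288 nF

Rearranging: C = 2E/V².
E = 1.06 erg = 1.060×10^-7 J; V = 0.0858 kV = 85.80 V.
C = 2.880×10^-11 F
2.880×10^-11 F × (1 nF / 1.000×10^-9 F) = 0.02880 nF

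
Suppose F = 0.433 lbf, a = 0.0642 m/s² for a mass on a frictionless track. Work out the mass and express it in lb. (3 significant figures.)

66.1 lb

From Newton's second law: m = F/a.
F = 0.433 lbf = 1.926 N; a = 0.0642 m/s².
m = 30.00 kg
30.00 kg × (1 lb / 0.4536 kg) = 66.14 lb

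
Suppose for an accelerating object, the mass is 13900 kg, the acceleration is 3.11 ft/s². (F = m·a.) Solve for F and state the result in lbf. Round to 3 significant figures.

2960 lbf

From Newton's second law: F = m·a.
m = 13900 kg; a = 3.11 ft/s² = 0.9479 m/s².
F = 13176 N
13176 N × (1 lbf / 4.448 N) = 2962 lbf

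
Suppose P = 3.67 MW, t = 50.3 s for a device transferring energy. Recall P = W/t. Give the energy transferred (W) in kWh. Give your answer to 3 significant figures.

Solving P = W/t for W: W = P·t.
P = 3.67 MW = 3.670×10^6 W; t = 50.3 s.
W = 1.846×10^8 J  (the unit combination reduces to kg·m²/s² = J)
1.846×10^8 J × (1 kWh / 3.600×10^6 J) = 51.28 kWh

51.3 kWh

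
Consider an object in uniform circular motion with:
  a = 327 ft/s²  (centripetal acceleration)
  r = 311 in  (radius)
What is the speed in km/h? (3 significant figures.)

101 km/h

Solving a = v²/r for v: v = √(a·r).
a = 327 ft/s² = 99.67 m/s²; r = 311 in = 7.899 m.
v = 28.06 m/s
28.06 m/s × (1 km/h / 0.2778 m/s) = 101.0 km/h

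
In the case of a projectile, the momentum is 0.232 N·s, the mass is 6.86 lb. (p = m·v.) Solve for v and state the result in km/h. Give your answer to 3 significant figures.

0.268 km/h

Rearranging p = m·v for v: v = p/m.
p = 0.232 N·s = 0.2320 kg·m/s; m = 6.86 lb = 3.112 kg.
v = 0.07456 m/s
0.07456 m/s × (1 km/h / 0.2778 m/s) = 0.2684 km/h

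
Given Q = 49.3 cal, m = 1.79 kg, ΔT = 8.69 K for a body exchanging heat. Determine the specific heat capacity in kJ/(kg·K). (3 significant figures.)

Rearranging Q = m·c·ΔT for c: c = Q/(m·ΔT).
Q = 49.3 cal = 206.3 J; m = 1.79 kg; ΔT = 8.69 K.
c = 13.26 J/(kg·K)
13.26 J/(kg·K) × (1 kJ/(kg·K) / 1000 J/(kg·K)) = 0.01326 kJ/(kg·K)

0.0133 kJ/(kg·K)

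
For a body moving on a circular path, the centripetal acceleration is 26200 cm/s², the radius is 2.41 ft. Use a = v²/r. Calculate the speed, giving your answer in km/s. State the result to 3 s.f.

Rearranging a = v²/r for v: v = √(a·r).
a = 26200 cm/s² = 262.0 m/s²; r = 2.41 ft = 0.7346 m.
v = 13.87 m/s
13.87 m/s × (1 km/s / 1000 m/s) = 0.01387 km/s

0.0139 km/s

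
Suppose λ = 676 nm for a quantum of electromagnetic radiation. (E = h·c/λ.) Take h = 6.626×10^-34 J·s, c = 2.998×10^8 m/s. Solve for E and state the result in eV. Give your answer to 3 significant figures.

Directly: E = hc/λ.
λ = 676 nm = 6.760×10^-7 m; h = 6.626×10^-34 J·s; c = 2.998×10^8 m/s.
E = 2.939×10^-19 J  (the unit combination reduces to kg·m²/s² = J)
2.939×10^-19 J × (1 eV / 1.602×10^-19 J) = 1.834 eV

1.83 eV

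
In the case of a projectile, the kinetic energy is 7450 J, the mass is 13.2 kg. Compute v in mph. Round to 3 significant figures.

75.2 mph

Solving KE = ½mv² for v: v = √(2·KE/m).
KE = 7450 J; m = 13.2 kg.
v = 33.60 m/s
33.60 m/s × (1 mph / 0.4470 m/s) = 75.16 mph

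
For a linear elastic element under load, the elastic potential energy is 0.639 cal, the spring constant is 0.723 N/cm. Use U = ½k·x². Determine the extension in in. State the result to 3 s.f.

10.7 in

Rearranging U = ½k·x² for x: x = √(2U/k).
U = 0.639 cal = 2.674 J; k = 0.723 N/cm = 72.30 N/m.
x = 0.2720 m
0.2720 m × (1 in / 0.02540 m) = 10.71 in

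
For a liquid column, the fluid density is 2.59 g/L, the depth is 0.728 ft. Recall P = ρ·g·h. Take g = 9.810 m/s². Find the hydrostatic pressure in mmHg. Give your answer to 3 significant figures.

0.0423 mmHg

Directly: P = ρgh.
ρ = 2.59 g/L = 2.590 kg/m³; h = 0.728 ft = 0.2219 m; g = 9.810 m/s².
P = 5.638 Pa  (the unit combination reduces to kg/(m·s²) = Pa)
5.638 Pa × (1 mmHg / 133.3 Pa) = 0.04229 mmHg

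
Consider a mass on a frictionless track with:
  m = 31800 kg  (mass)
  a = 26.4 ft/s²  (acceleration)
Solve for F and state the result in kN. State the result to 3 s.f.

256 kN

From Newton's second law: F = m·a.
m = 31800 kg; a = 26.4 ft/s² = 8.047 m/s².
F = 2.559×10^5 N  (the unit combination reduces to kg·m/s² = N)
2.559×10^5 N × (1 kN / 1000 N) = 255.9 kN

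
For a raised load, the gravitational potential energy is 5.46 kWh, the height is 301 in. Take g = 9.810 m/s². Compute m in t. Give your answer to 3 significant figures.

Rearranging PE = m·g·h for m: m = PE/(g·h).
PE = 5.46 kWh = 1.966×10^7 J; h = 301 in = 7.645 m; g = 9.810 m/s².
m = 2.621×10^5 kg
2.621×10^5 kg × (1 t / 1000 kg) = 262.1 t

262 t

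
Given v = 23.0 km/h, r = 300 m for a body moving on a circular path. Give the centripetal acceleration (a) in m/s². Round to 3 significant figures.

0.136 m/s²

Directly: a = v²/r.
v = 23.0 km/h = 6.389 m/s; r = 300 m.
a = 0.1361 m/s²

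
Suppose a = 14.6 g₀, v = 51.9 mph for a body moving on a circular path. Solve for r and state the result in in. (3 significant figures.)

Rearranging: r = v²/a.
a = 14.6 g₀ = 143.2 m/s²; v = 51.9 mph = 23.20 m/s.
r = 3.760 m
3.760 m × (1 in / 0.02540 m) = 148.0 in

148 in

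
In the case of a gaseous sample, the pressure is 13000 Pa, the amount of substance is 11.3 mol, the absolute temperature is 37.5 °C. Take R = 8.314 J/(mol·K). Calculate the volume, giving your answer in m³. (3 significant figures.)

2.25 m³

Solving PV = nRT for V: V = nRT/P.
P = 13000 Pa; n = 11.3 mol; T = 37.5 °C = 310.6 K; R = 8.314 J/(mol·K).
V = 2.245 m³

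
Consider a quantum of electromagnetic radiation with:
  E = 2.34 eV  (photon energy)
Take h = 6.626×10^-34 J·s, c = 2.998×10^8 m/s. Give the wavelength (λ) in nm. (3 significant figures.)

530 nm

Rearranging E = h·c/λ for λ: λ = hc/E.
E = 2.34 eV = 3.749×10^-19 J; h = 6.626×10^-34 J·s; c = 2.998×10^8 m/s.
λ = 5.299×10^-7 m
5.299×10^-7 m × (1 nm / 1.000×10^-9 m) = 529.9 nm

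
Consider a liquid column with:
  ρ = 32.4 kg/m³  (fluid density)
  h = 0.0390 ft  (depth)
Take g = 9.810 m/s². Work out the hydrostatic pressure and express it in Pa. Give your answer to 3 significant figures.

3.78 Pa

P is given directly by: P = ρgh.
ρ = 32.4 kg/m³; h = 0.0390 ft = 0.01189 m; g = 9.810 m/s².
P = 3.778 Pa  (the unit combination reduces to kg/(m·s²) = Pa)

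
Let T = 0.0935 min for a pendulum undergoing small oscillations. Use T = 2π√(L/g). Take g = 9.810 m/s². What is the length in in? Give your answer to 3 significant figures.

Solving T = 2π√(L/g) for L: L = g·(T/2π)².
T = 0.0935 min = 5.610 s; g = 9.810 m/s².
L = 7.821 m
7.821 m × (1 in / 0.02540 m) = 307.9 in

308 in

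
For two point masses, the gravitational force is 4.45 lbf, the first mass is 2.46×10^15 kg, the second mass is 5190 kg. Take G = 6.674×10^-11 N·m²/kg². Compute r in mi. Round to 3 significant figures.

4.08 mi

Solving F = G·m₁·m₂/r² for r: r = √(G·m₁m₂/F).
F = 4.45 lbf = 19.79 N; m₁ = 2.46×10^15 kg; m₂ = 5190 kg; G = 6.674×10^-11 N·m²/kg².
r = 6561 m
6561 m × (1 mi / 1609 m) = 4.077 mi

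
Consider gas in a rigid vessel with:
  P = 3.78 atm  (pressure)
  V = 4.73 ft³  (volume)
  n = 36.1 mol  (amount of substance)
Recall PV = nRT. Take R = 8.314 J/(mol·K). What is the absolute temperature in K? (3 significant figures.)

From the ideal-gas law: T = PV/(nR).
P = 3.78 atm = 3.830×10^5 Pa; V = 4.73 ft³ = 0.1339 m³; n = 36.1 mol; R = 8.314 J/(mol·K).
T = 170.9 K

171 K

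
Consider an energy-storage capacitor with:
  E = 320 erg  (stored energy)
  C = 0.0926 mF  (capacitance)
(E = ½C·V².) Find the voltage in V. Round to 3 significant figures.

0.831 V

Solving E = ½C·V² for V: V = √(2E/C).
E = 320 erg = 3.200×10^-5 J; C = 0.0926 mF = 9.260×10^-5 F.
V = 0.8314 V  (the unit combination reduces to kg·m²/(A·s³) = V)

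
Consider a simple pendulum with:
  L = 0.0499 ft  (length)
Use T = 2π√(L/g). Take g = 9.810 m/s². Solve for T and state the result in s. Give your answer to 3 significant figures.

Directly: T = 2π√(L/g).
L = 0.0499 ft = 0.01521 m; g = 9.810 m/s².
T = 0.2474 s

0.247 s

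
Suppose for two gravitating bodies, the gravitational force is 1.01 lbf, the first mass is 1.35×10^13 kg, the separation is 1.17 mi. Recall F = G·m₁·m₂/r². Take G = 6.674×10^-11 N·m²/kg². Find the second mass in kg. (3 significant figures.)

17700 kg

Solving F = G·m₁·m₂/r² for m₂: m₂ = F·r²/(G·m₁).
F = 1.01 lbf = 4.493 N; m₁ = 1.35×10^13 kg; r = 1.17 mi = 1883 m; G = 6.674×10^-11 N·m²/kg².
m₂ = 17679 kg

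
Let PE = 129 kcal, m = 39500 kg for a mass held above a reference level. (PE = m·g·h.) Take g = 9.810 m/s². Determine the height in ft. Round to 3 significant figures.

Rearranging PE = m·g·h for h: h = PE/(m·g).
PE = 129 kcal = 5.397×10^5 J; m = 39500 kg; g = 9.810 m/s².
h = 1.393 m
1.393 m × (1 ft / 0.3048 m) = 4.570 ft

4.57 ft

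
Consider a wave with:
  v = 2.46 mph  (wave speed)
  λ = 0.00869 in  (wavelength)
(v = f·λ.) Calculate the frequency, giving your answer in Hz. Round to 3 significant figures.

Rearranging: f = v/λ.
v = 2.46 mph = 1.100 m/s; λ = 0.00869 in = 2.207×10^-4 m.
f = 4982 Hz

4980 Hz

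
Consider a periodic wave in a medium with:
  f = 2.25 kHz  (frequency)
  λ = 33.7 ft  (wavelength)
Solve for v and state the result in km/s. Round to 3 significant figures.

23.1 km/s

v is given directly by: v = fλ.
f = 2.25 kHz = 2250 Hz; λ = 33.7 ft = 10.27 m.
v = 23111 m/s
23111 m/s × (1 km/s / 1000 m/s) = 23.11 km/s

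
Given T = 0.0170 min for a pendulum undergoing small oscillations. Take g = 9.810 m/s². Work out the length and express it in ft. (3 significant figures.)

Rearranging T = 2π√(L/g) for L: L = g·(T/2π)².
T = 0.0170 min = 1.020 s; g = 9.810 m/s².
L = 0.2585 m
0.2585 m × (1 ft / 0.3048 m) = 0.8482 ft

0.848 ft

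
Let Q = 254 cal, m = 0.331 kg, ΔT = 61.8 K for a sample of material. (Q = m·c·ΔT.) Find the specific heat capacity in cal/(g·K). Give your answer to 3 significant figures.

0.0124 cal/(g·K)

Solving Q = m·c·ΔT for c: c = Q/(m·ΔT).
Q = 254 cal = 1063 J; m = 0.331 kg; ΔT = 61.8 K.
c = 51.95 J/(kg·K)
51.95 J/(kg·K) × (1 cal/(g·K) / 4184 J/(kg·K)) = 0.01242 cal/(g·K)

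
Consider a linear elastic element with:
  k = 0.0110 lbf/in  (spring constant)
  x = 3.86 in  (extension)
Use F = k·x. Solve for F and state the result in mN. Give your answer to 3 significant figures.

189 mN

From Hooke's law: F = kx.
k = 0.0110 lbf/in = 1.926 N/m; x = 3.86 in = 0.09804 m.
F = 0.1889 N
0.1889 N × (1 mN / 0.001000 N) = 188.9 mN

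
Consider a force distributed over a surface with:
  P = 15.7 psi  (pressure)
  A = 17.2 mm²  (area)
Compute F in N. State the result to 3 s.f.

1.86 N

Solving P = F/A for F: F = P·A.
P = 15.7 psi = 1.082×10^5 Pa; A = 17.2 mm² = 1.720×10^-5 m².
F = 1.862 N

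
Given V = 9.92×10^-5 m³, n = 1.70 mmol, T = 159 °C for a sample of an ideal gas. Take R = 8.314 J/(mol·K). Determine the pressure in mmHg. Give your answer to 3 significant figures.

462 mmHg

From the ideal-gas law: P = nRT/V.
V = 9.92×10^-5 m³; n = 1.70 mmol = 0.001700 mol; T = 159 °C = 432.1 K; R = 8.314 J/(mol·K).
P = 61572 Pa
61572 Pa × (1 mmHg / 133.3 Pa) = 461.8 mmHg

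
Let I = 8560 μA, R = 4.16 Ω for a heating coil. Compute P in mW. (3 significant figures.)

P is given directly by: P = I²R.
I = 8560 μA = 0.008560 A; R = 4.16 Ω.
P = 3.048×10^-4 W
3.048×10^-4 W × (1 mW / 0.001000 W) = 0.3048 mW

0.305 mW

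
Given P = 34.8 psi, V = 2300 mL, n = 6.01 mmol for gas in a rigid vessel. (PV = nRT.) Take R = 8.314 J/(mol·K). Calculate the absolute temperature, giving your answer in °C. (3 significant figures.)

10800 °C

Rearranging PV = nRT for T: T = PV/(nR).
P = 34.8 psi = 2.399×10^5 Pa; V = 2300 mL = 0.002300 m³; n = 6.01 mmol = 0.006010 mol; R = 8.314 J/(mol·K).
T = 11044 K
11044 K − 273.15 = 10771 °C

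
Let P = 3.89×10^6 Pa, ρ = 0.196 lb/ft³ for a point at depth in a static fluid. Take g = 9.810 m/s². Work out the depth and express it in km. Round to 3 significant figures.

126 km

Rearranging: h = P/(ρ·g).
P = 3.89×10^6 Pa; ρ = 0.196 lb/ft³ = 3.140 kg/m³; g = 9.810 m/s².
h = 1.263×10^5 m
1.263×10^5 m × (1 km / 1000 m) = 126.3 km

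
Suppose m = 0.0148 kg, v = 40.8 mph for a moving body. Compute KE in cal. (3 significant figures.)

KE is given directly by: KE = ½mv².
m = 0.0148 kg; v = 40.8 mph = 18.24 m/s.
KE = 2.462 J  (the unit combination reduces to kg·m²/s² = J)
2.462 J × (1 cal / 4.184 J) = 0.5884 cal

0.588 cal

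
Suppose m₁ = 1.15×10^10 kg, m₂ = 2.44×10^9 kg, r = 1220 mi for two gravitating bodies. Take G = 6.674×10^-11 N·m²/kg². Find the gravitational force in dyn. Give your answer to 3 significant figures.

48.6 dyn

From Newton's law of gravitation: F = Gm₁m₂/r².
m₁ = 1.15×10^10 kg; m₂ = 2.44×10^9 kg; r = 1220 mi = 1.963×10^6 m; G = 6.674×10^-11 N·m²/kg².
F = 4.858×10^-4 N
4.858×10^-4 N × (1 dyn / 1.000×10^-5 N) = 48.58 dyn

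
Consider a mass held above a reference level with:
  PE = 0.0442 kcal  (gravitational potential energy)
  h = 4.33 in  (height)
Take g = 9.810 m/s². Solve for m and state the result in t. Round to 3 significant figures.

0.171 t

Rearranging PE = m·g·h for m: m = PE/(g·h).
PE = 0.0442 kcal = 184.9 J; h = 4.33 in = 0.1100 m; g = 9.810 m/s².
m = 171.4 kg
171.4 kg × (1 t / 1000 kg) = 0.1714 t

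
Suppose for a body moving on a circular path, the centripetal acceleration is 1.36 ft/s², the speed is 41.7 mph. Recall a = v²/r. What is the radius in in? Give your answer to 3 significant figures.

33000 in

Solving a = v²/r for r: r = v²/a.
a = 1.36 ft/s² = 0.4145 m/s²; v = 41.7 mph = 18.64 m/s.
r = 838.3 m
838.3 m × (1 in / 0.02540 m) = 33005 in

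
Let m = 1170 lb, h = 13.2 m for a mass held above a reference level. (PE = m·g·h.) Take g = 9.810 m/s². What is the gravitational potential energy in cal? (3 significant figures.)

Directly: PE = mgh.
m = 1170 lb = 530.7 kg; h = 13.2 m; g = 9.810 m/s².
PE = 68722 J  (the unit combination reduces to kg·m²/s² = J)
68722 J × (1 cal / 4.184 J) = 16425 cal

16400 cal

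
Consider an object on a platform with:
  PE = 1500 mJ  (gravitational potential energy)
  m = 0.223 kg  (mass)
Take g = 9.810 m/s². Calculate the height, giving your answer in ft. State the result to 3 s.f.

Solving PE = m·g·h for h: h = PE/(m·g).
PE = 1500 mJ = 1.500 J; m = 0.223 kg; g = 9.810 m/s².
h = 0.6857 m
0.6857 m × (1 ft / 0.3048 m) = 2.250 ft

2.25 ft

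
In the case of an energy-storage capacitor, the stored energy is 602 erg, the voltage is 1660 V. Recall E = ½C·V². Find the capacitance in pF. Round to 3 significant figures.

43.7 pF

Solving E = ½C·V² for C: C = 2E/V².
E = 602 erg = 6.020×10^-5 J; V = 1660 V.
C = 4.369×10^-11 F
4.369×10^-11 F × (1 pF / 1.000×10^-12 F) = 43.69 pF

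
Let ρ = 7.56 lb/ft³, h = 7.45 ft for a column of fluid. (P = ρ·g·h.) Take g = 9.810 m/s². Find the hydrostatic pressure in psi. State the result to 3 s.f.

Directly: P = ρgh.
ρ = 7.56 lb/ft³ = 121.1 kg/m³; h = 7.45 ft = 2.271 m; g = 9.810 m/s².
P = 2698 Pa
2698 Pa × (1 psi / 6895 Pa) = 0.3913 psi

0.391 psi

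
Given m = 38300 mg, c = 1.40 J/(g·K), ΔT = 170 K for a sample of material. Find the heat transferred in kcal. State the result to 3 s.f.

Directly: Q = mcΔT.
m = 38300 mg = 0.03830 kg; c = 1.40 J/(g·K) = 1400 J/(kg·K); ΔT = 170 K.
Q = 9115 J  (the unit combination reduces to kg·m²/s² = J)
9115 J × (1 kcal / 4184 J) = 2.179 kcal

2.18 kcal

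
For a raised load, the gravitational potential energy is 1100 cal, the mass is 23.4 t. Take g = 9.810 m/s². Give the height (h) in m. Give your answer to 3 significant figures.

0.0200 m

Rearranging: h = PE/(m·g).
PE = 1100 cal = 4602 J; m = 23.4 t = 23400 kg; g = 9.810 m/s².
h = 0.02005 m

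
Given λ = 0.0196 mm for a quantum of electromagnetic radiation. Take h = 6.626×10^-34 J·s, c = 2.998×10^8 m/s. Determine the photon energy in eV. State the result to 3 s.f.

0.0633 eV

Directly: E = hc/λ.
λ = 0.0196 mm = 1.960×10^-5 m; h = 6.626×10^-34 J·s; c = 2.998×10^8 m/s.
E = 1.014×10^-20 J
1.014×10^-20 J × (1 eV / 1.602×10^-19 J) = 0.06326 eV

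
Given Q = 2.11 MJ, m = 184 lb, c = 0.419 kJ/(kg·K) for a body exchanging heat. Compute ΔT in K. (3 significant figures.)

60.3 K

Rearranging: ΔT = Q/(m·c).
Q = 2.11 MJ = 2.110×10^6 J; m = 184 lb = 83.46 kg; c = 0.419 kJ/(kg·K) = 419.0 J/(kg·K).
ΔT = 60.34 K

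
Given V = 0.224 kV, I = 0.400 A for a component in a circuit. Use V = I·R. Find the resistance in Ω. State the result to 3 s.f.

560 Ω

Rearranging V = I·R for R: R = V/I.
V = 0.224 kV = 224.0 V; I = 0.400 A.
R = 560.0 Ω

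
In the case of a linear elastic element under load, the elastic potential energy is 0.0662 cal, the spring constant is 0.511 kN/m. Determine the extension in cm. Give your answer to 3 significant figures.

Solving U = ½k·x² for x: x = √(2U/k).
U = 0.0662 cal = 0.2770 J; k = 0.511 kN/m = 511.0 N/m.
x = 0.03293 m
0.03293 m × (1 cm / 0.01000 m) = 3.293 cm

3.29 cm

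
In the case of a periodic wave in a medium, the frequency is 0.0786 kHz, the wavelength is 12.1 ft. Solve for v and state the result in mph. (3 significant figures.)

648 mph

Directly: v = fλ.
f = 0.0786 kHz = 78.60 Hz; λ = 12.1 ft = 3.688 m.
v = 289.9 m/s
289.9 m/s × (1 mph / 0.4470 m/s) = 648.5 mph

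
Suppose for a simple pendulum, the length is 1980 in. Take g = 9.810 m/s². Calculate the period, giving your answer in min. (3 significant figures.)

0.237 min

T is given directly by: T = 2π√(L/g).
L = 1980 in = 50.29 m; g = 9.810 m/s².
T = 14.23 s
14.23 s × (1 min / 60.00 s) = 0.2371 min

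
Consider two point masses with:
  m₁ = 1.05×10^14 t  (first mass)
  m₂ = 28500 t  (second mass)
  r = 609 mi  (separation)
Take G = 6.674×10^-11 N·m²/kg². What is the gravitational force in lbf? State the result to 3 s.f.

46.7 lbf

Directly: F = Gm₁m₂/r².
m₁ = 1.05×10^14 t = 1.050×10^17 kg; m₂ = 28500 t = 2.850×10^7 kg; r = 609 mi = 9.801×10^5 m; G = 6.674×10^-11 N·m²/kg².
F = 207.9 N
207.9 N × (1 lbf / 4.448 N) = 46.74 lbf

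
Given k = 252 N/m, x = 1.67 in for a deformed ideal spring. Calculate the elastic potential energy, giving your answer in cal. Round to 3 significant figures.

0.0542 cal

Directly: U = ½kx².
k = 252 N/m; x = 1.67 in = 0.04242 m.
U = 0.2267 J
0.2267 J × (1 cal / 4.184 J) = 0.05419 cal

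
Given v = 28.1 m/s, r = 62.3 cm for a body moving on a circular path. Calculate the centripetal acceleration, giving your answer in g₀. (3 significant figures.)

a is given directly by: a = v²/r.
v = 28.1 m/s; r = 62.3 cm = 0.6230 m.
a = 1267 m/s²
1267 m/s² × (1 g₀ / 9.807 m/s²) = 129.2 g₀

129 g₀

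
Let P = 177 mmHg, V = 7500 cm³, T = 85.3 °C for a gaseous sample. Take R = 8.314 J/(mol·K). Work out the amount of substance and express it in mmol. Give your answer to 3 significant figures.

Rearranging: n = PV/(RT).
P = 177 mmHg = 23598 Pa; V = 7500 cm³ = 0.007500 m³; T = 85.3 °C = 358.4 K; R = 8.314 J/(mol·K).
n = 0.05939 mol
0.05939 mol × (1 mmol / 0.001000 mol) = 59.39 mmol

59.4 mmol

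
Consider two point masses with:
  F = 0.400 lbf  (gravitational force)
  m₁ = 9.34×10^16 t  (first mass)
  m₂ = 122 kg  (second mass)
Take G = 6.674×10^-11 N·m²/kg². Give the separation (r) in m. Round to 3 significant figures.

Rearranging F = G·m₁·m₂/r² for r: r = √(G·m₁m₂/F).
F = 0.400 lbf = 1.779 N; m₁ = 9.34×10^16 t = 9.340×10^19 kg; m₂ = 122 kg; G = 6.674×10^-11 N·m²/kg².
r = 6.538×10^5 m

6.54×10^5 m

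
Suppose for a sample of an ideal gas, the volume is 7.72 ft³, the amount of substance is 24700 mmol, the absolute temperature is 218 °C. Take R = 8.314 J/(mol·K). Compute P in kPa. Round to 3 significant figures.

From the ideal-gas law: P = nRT/V.
V = 7.72 ft³ = 0.2186 m³; n = 24700 mmol = 24.70 mol; T = 218 °C = 491.1 K; R = 8.314 J/(mol·K).
P = 4.614×10^5 Pa  (the unit combination reduces to kg/(m·s²) = Pa)
4.614×10^5 Pa × (1 kPa / 1000 Pa) = 461.4 kPa

461 kPa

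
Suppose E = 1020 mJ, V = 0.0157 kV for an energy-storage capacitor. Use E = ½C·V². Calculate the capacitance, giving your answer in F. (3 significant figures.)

0.00828 F

Rearranging: C = 2E/V².
E = 1020 mJ = 1.020 J; V = 0.0157 kV = 15.70 V.
C = 0.008276 F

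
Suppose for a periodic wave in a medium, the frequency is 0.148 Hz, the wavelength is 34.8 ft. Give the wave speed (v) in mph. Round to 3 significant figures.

3.51 mph

v is given directly by: v = fλ.
f = 0.148 Hz; λ = 34.8 ft = 10.61 m.
v = 1.570 m/s
1.570 m/s × (1 mph / 0.4470 m/s) = 3.512 mph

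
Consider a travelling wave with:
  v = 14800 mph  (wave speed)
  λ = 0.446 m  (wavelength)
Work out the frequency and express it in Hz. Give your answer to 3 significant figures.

Rearranging v = f·λ for f: f = v/λ.
v = 14800 mph = 6616 m/s; λ = 0.446 m.
f = 14835 Hz

14800 Hz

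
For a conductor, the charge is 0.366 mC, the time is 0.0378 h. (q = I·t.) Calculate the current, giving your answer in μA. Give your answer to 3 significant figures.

Solving q = I·t for I: I = q/t.
q = 0.366 mC = 3.660×10^-4 C; t = 0.0378 h = 136.1 s.
I = 2.690×10^-6 A
2.690×10^-6 A × (1 μA / 1.000×10^-6 A) = 2.690 μA

2.69 μA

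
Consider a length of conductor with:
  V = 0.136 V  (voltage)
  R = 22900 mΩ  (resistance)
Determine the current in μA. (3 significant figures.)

5940 μA

From Ohm's law: I = V/R.
V = 0.136 V; R = 22900 mΩ = 22.90 Ω.
I = 0.005939 A
0.005939 A × (1 μA / 1.000×10^-6 A) = 5939 μA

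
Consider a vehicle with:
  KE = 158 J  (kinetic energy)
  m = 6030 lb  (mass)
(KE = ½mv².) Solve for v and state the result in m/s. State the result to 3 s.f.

Rearranging: v = √(2·KE/m).
KE = 158 J; m = 6030 lb = 2735 kg.
v = 0.3399 m/s

0.340 m/s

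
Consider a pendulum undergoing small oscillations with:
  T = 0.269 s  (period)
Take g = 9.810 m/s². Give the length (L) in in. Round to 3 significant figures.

0.708 in

Solving T = 2π√(L/g) for L: L = g·(T/2π)².
T = 0.269 s; g = 9.810 m/s².
L = 0.01798 m
0.01798 m × (1 in / 0.02540 m) = 0.7079 in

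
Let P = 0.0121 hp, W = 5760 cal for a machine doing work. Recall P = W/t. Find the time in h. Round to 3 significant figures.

0.742 h

Rearranging P = W/t for t: t = W/P.
P = 0.0121 hp = 9.023 W; W = 5760 cal = 24100 J.
t = 2671 s
2671 s × (1 h / 3600 s) = 0.7419 h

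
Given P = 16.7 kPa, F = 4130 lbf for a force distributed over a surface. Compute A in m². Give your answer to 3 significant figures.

Rearranging: A = F/P.
P = 16.7 kPa = 16700 Pa; F = 4130 lbf = 18371 N.
A = 1.100 m²

1.10 m²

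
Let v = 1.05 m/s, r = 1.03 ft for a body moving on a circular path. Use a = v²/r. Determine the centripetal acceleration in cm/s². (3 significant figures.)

a is given directly by: a = v²/r.
v = 1.05 m/s; r = 1.03 ft = 0.3139 m.
a = 3.512 m/s²
3.512 m/s² × (1 cm/s² / 0.01000 m/s²) = 351.2 cm/s²

351 cm/s²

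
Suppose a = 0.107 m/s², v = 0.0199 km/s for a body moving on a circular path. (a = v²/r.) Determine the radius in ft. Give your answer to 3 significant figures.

12100 ft

Rearranging a = v²/r for r: r = v²/a.
a = 0.107 m/s²; v = 0.0199 km/s = 19.90 m/s.
r = 3701 m
3701 m × (1 ft / 0.3048 m) = 12142 ft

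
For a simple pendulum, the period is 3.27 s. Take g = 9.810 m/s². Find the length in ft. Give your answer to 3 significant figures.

8.72 ft

Rearranging T = 2π√(L/g) for L: L = g·(T/2π)².
T = 3.27 s; g = 9.810 m/s².
L = 2.657 m
2.657 m × (1 ft / 0.3048 m) = 8.717 ft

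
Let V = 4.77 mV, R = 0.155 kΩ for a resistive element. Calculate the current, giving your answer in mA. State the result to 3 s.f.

Solving V = I·R for I: I = V/R.
V = 4.77 mV = 0.004770 V; R = 0.155 kΩ = 155.0 Ω.
I = 3.077×10^-5 A
3.077×10^-5 A × (1 mA / 0.001000 A) = 0.03077 mA

0.0308 mA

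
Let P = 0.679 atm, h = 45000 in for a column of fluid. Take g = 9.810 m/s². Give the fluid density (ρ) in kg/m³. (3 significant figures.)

6.14 kg/m³

Solving P = ρ·g·h for ρ: ρ = P/(g·h).
P = 0.679 atm = 68800 Pa; h = 45000 in = 1143 m; g = 9.810 m/s².
ρ = 6.136 kg/m³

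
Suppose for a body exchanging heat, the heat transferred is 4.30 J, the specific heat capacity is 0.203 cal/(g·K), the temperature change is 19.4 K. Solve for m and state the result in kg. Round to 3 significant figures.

Rearranging Q = m·c·ΔT for m: m = Q/(c·ΔT).
Q = 4.30 J; c = 0.203 cal/(g·K) = 849.4 J/(kg·K); ΔT = 19.4 K.
m = 2.610×10^-4 kg

2.61×10^-4 kg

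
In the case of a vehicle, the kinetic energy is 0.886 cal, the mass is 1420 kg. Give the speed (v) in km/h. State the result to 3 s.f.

Solving KE = ½mv² for v: v = √(2·KE/m).
KE = 0.886 cal = 3.707 J; m = 1420 kg.
v = 0.07226 m/s
0.07226 m/s × (1 km/h / 0.2778 m/s) = 0.2601 km/h

0.260 km/h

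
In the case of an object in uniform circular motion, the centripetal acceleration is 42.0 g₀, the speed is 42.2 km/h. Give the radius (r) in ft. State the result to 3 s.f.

1.09 ft

Solving a = v²/r for r: r = v²/a.
a = 42.0 g₀ = 411.9 m/s²; v = 42.2 km/h = 11.72 m/s.
r = 0.3336 m
0.3336 m × (1 ft / 0.3048 m) = 1.095 ft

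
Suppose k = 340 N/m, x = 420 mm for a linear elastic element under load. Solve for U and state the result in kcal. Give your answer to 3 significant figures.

0.00717 kcal

Directly: U = ½kx².
k = 340 N/m; x = 420 mm = 0.4200 m.
U = 29.99 J
29.99 J × (1 kcal / 4184 J) = 0.007167 kcal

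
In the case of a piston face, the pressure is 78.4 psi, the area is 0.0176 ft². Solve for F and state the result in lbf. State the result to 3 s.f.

199 lbf

Rearranging: F = P·A.
P = 78.4 psi = 5.405×10^5 Pa; A = 0.0176 ft² = 0.001635 m².
F = 883.8 N
883.8 N × (1 lbf / 4.448 N) = 198.7 lbf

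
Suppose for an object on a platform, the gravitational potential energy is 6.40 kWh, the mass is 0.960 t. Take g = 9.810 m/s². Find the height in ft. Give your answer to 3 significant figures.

8030 ft

Solving PE = m·g·h for h: h = PE/(m·g).
PE = 6.40 kWh = 2.304×10^7 J; m = 0.960 t = 960.0 kg; g = 9.810 m/s².
h = 2446 m
2446 m × (1 ft / 0.3048 m) = 8027 ft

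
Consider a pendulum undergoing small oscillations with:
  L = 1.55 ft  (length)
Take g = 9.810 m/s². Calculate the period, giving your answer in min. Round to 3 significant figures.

0.0230 min

Directly: T = 2π√(L/g).
L = 1.55 ft = 0.4724 m; g = 9.810 m/s².
T = 1.379 s
1.379 s × (1 min / 60.00 s) = 0.02298 min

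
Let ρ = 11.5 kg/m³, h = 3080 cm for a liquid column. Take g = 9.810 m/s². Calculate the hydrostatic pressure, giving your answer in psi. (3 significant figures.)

Directly: P = ρgh.
ρ = 11.5 kg/m³; h = 3080 cm = 30.80 m; g = 9.810 m/s².
P = 3475 Pa  (the unit combination reduces to kg/(m·s²) = Pa)
3475 Pa × (1 psi / 6895 Pa) = 0.5040 psi

0.504 psi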